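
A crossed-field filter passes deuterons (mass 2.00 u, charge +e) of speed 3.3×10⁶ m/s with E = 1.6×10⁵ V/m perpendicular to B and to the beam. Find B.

B = 0.048 T

Balance of forces in the selector: qE = qvB ⇒ B = E/v.
B = 1.6×10⁵/3.3×10⁶ = 0.048 T.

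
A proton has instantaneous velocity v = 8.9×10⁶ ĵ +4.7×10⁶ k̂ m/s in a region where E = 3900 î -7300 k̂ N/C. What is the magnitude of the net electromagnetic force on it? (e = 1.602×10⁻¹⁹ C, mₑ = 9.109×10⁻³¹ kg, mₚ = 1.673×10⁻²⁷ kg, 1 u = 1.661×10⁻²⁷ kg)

Only an electric field acts, so F = qE = (1.602×10⁻¹⁹ C)·(3900, 0, -7300) = (6.25×10⁻¹⁶, 0, -1.17×10⁻¹⁵) N.
|F| = 1.33×10⁻¹⁵ N.

|F| ≈ 1.33×10⁻¹⁵ N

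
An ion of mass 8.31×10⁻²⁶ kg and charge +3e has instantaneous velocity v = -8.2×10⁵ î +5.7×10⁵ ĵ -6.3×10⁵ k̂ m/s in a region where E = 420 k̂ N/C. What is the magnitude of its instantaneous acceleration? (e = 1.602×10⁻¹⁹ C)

Only an electric field acts, so F = qE = (4.806×10⁻¹⁹ C)·(0, 0, 420) = (0, 0, 2.02×10⁻¹⁶) N.
|a| = |F|/m = 2.019×10⁻¹⁶/8.31×10⁻²⁶ ≈ 2.43×10⁹ m/s².

|a| ≈ 2.43×10⁹ m/s²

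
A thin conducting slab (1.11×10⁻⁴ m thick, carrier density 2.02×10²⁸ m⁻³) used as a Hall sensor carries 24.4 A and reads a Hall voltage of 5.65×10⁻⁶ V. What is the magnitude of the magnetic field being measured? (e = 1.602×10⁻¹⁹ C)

From V_H = IB/(n e t), B = V_H n e t / I.
B = (5.65×10⁻⁶)(2.02×10²⁸)(1.602×10⁻¹⁹)(1.11×10⁻⁴)/24.4 ≈ 0.0832 T.

B ≈ 0.0832 T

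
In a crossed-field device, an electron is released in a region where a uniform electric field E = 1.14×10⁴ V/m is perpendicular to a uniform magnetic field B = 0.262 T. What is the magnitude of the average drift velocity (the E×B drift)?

v_d ≈ 4.35×10⁴ m/s

The E×B drift speed is v_d = E/B.
v_d = 1.14×10⁴/0.262 = 4.35×10⁴ m/s.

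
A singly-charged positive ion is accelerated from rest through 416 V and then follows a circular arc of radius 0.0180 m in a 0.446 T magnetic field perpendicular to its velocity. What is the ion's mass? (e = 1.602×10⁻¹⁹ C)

Combine |q|V = ½mv² and r = mv/(|q|B): eliminate v to get m = qB²r²/(2V).
m = (1.602×10⁻¹⁹)(0.446)²(0.0180)²/(2·416) ≈ 1.24×10⁻²⁶ kg.

m ≈ 1.24×10⁻²⁶ kg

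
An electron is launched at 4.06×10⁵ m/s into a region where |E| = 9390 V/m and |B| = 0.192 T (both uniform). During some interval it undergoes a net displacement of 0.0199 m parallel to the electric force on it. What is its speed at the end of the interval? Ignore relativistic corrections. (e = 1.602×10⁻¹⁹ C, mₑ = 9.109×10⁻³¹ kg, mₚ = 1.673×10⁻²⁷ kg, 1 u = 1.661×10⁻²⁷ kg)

v_f ≈ 8.12×10⁶ m/s

B does no work; ΔKE = |q|E d.
½mv_f² = ½mv₀² + |q|Ed = ½(9.109×10⁻³¹)(4.06×10⁵)² + (1.602×10⁻¹⁹)(9390)(0.0199) ≈ 7.507×10⁻²⁰ J + 2.994×10⁻¹⁷ J ≈ 3.001×10⁻¹⁷ J.
v_f = √(2·3.001×10⁻¹⁷/9.109×10⁻³¹) ≈ 8.12×10⁶ m/s.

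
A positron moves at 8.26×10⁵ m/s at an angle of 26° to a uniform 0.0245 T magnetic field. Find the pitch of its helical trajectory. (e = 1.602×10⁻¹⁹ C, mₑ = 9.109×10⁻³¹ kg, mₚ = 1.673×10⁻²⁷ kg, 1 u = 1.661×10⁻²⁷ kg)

p ≈ 1.08×10⁻³ m

v∥ = v cosθ = 8.26×10⁵·cos26° ≈ 7.424×10⁵ m/s.
T = 2πm/(|q|B) = 2π(9.109×10⁻³¹)/((1.602×10⁻¹⁹)(0.0245)) ≈ 1.458×10⁻⁹ s.
pitch = v∥ T = (7.424×10⁵)(1.458×10⁻⁹) ≈ 1.08×10⁻³ m.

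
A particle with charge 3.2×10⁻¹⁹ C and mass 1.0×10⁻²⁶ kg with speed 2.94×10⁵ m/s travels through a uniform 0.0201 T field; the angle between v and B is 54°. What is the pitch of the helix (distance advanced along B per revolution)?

v∥ = v cosθ = 2.94×10⁵·cos54° ≈ 1.728×10⁵ m/s.
T = 2πm/(|q|B) = 2π(1.0×10⁻²⁶)/((3.2×10⁻¹⁹)(0.0201)) ≈ 9.769×10⁻⁶ s.
pitch = v∥ T = (1.728×10⁵)(9.769×10⁻⁶) ≈ 1.69 m.

p ≈ 1.69 m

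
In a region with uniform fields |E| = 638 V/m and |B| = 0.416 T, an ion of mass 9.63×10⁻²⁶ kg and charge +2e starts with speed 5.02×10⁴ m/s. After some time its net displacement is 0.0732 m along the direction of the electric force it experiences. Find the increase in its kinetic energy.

The magnetic force is always ⟂ v and does no work; only the electric force changes KE.
ΔKE = F_E · d = |q|E d = (3.204×10⁻¹⁹)(638)(0.0732) ≈ 1.50×10⁻¹⁷ J.

ΔKE ≈ 1.50×10⁻¹⁷ J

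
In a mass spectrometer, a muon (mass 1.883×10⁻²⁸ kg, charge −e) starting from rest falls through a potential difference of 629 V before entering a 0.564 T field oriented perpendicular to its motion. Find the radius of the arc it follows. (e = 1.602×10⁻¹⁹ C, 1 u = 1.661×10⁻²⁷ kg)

r ≈ 2.16×10⁻³ m

Acceleration: |q|V = ½mv² ⇒ v = √(2|q|V/m) = √(2·1.602×10⁻¹⁹·629/1.883×10⁻²⁸) ≈ 1.035×10⁶ m/s.
In the field: r = mv/(|q|B) = (1.883×10⁻²⁸)(1.035×10⁶)/((1.602×10⁻¹⁹)(0.564)) ≈ 2.16×10⁻³ m.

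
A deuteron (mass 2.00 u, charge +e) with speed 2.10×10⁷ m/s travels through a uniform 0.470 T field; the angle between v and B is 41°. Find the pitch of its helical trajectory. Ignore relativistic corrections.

v∥ = v cosθ = 2.10×10⁷·cos41° ≈ 1.585×10⁷ m/s.
T = 2πm/(|q|B) = 2π(3.322×10⁻²⁷)/((1.602×10⁻¹⁹)(0.470)) ≈ 2.772×10⁻⁷ s.
pitch = v∥ T = (1.585×10⁷)(2.772×10⁻⁷) ≈ 4.39 m.

p ≈ 4.39 m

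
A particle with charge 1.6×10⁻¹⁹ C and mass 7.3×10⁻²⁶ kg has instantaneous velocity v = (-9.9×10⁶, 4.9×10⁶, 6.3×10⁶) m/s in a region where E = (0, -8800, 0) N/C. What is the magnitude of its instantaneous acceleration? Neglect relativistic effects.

|a| ≈ 1.93×10¹⁰ m/s²

Only an electric field acts, so F = qE = (1.6×10⁻¹⁹ C)·(0, -8800, 0) = (0, -1.41×10⁻¹⁵, 0) N.
|a| = |F|/m = 1.408×10⁻¹⁵/7.3×10⁻²⁶ ≈ 1.93×10¹⁰ m/s².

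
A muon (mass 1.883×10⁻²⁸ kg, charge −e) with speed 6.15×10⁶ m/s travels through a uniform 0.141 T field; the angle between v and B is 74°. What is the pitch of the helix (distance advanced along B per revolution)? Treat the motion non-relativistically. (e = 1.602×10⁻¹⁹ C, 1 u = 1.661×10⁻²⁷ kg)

p ≈ 0.0888 m

v∥ = v cosθ = 6.15×10⁶·cos74° ≈ 1.695×10⁶ m/s.
T = 2πm/(|q|B) = 2π(1.883×10⁻²⁸)/((1.602×10⁻¹⁹)(0.141)) ≈ 5.238×10⁻⁸ s.
pitch = v∥ T = (1.695×10⁶)(5.238×10⁻⁸) ≈ 0.0888 m.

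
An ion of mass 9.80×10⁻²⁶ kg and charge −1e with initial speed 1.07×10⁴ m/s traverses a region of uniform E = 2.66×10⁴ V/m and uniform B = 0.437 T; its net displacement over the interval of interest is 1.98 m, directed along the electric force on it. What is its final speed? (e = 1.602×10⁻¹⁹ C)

v_f ≈ 4.15×10⁵ m/s

B does no work; ΔKE = |q|E d.
½mv_f² = ½mv₀² + |q|Ed = ½(9.80×10⁻²⁶)(1.07×10⁴)² + (1.602×10⁻¹⁹)(2.66×10⁴)(1.98) ≈ 5.610×10⁻¹⁸ J + 8.437×10⁻¹⁵ J ≈ 8.443×10⁻¹⁵ J.
v_f = √(2·8.443×10⁻¹⁵/9.80×10⁻²⁶) ≈ 4.15×10⁵ m/s.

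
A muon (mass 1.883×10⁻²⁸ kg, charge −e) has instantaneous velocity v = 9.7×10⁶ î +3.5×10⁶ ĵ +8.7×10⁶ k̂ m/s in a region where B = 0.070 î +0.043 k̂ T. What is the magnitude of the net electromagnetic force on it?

|F| ≈ 5.54×10⁻¹⁴ N

v×B = (1.50×10⁵, 1.92×10⁵, -2.45×10⁵) N/C.
F = q v×B = (−1.602×10⁻¹⁹ C)·(1.50×10⁵, 1.92×10⁵, -2.45×10⁵) = (-2.41×10⁻¹⁴, -3.07×10⁻¹⁴, 3.92×10⁻¹⁴) N.
|F| = 5.54×10⁻¹⁴ N.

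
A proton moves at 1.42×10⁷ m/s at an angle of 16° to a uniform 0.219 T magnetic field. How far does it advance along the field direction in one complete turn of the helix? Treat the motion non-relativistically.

p ≈ 4.09 m

v∥ = v cosθ = 1.42×10⁷·cos16° ≈ 1.365×10⁷ m/s.
T = 2πm/(|q|B) = 2π(1.673×10⁻²⁷)/((1.602×10⁻¹⁹)(0.219)) ≈ 2.996×10⁻⁷ s.
pitch = v∥ T = (1.365×10⁷)(2.996×10⁻⁷) ≈ 4.09 m.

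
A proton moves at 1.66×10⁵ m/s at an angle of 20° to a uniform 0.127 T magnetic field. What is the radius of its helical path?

r ≈ 4.67×10⁻³ m

v⊥ = v sinθ = 1.66×10⁵·sin20° ≈ 5.678×10⁴ m/s.
r = m v⊥/(|q|B) = (1.673×10⁻²⁷)(5.678×10⁴)/((1.602×10⁻¹⁹)(0.127)) ≈ 4.67×10⁻³ m.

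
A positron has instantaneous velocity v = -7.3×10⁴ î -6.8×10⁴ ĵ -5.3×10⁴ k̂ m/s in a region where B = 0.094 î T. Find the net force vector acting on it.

F ≈ (0, -7.98×10⁻¹⁶, 1.02×10⁻¹⁵) N

v×B = (0, -4980, 6390) N/C.
F = q v×B = (1.602×10⁻¹⁹ C)·(0, -4980, 6390) = (0, -7.98×10⁻¹⁶, 1.02×10⁻¹⁵) N.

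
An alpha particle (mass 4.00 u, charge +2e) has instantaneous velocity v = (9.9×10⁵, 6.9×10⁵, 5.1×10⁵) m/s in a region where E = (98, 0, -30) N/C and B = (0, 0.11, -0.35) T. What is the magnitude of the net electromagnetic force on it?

|F| ≈ 1.50×10⁻¹³ N

v×B = (-2.98×10⁵, 3.46×10⁵, 1.09×10⁵) N/C.
E + v×B = (-2.98×10⁵, 3.46×10⁵, 1.09×10⁵) N/C.
F = q(E + v×B) = (3.204×10⁻¹⁹ C)·(-2.98×10⁵, 3.46×10⁵, 1.09×10⁵) = (-9.53×10⁻¹⁴, 1.11×10⁻¹³, 3.49×10⁻¹⁴) N.
|F| = 1.50×10⁻¹³ N.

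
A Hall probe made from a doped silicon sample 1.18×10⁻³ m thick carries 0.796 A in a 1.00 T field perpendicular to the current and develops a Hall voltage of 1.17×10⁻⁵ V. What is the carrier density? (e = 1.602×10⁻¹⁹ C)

From V_H = IB/(n e t), n = IB/(V_H e t).
n = (0.796)(1.00)/((1.17×10⁻⁵)(1.602×10⁻¹⁹)(1.18×10⁻³)) ≈ 3.60×10²⁶ m⁻³.

n ≈ 3.60×10²⁶ m⁻³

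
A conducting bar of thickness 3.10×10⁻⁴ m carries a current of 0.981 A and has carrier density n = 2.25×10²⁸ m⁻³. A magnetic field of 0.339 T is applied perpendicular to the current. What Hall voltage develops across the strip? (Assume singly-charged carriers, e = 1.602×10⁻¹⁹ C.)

V_H = IB/(n e t).
V_H = (0.981)(0.339)/((2.25×10²⁸)(1.602×10⁻¹⁹)(3.10×10⁻⁴)) ≈ 2.98×10⁻⁷ V.

V_H ≈ 2.98×10⁻⁷ V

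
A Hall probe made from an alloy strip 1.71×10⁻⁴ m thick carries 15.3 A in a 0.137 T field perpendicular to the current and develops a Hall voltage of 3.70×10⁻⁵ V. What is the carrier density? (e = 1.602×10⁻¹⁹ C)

From V_H = IB/(n e t), n = IB/(V_H e t).
n = (15.3)(0.137)/((3.70×10⁻⁵)(1.602×10⁻¹⁹)(1.71×10⁻⁴)) ≈ 2.07×10²⁷ m⁻³.

n ≈ 2.07×10²⁷ m⁻³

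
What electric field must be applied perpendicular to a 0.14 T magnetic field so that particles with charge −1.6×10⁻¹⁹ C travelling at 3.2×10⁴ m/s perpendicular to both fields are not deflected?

For straight-line motion qE = qvB, so E = vB.
E = 3.2×10⁴ × 0.14 = 4500 V/m.

E = 4500 V/m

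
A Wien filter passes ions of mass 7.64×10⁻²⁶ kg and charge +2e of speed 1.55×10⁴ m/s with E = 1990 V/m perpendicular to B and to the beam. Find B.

Balance of forces in the selector: qE = qvB ⇒ B = E/v.
B = 1990/1.55×10⁴ = 0.128 T.

B = 0.128 T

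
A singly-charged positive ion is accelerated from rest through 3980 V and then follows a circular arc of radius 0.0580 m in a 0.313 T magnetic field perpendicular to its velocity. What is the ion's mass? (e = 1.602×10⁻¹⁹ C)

m ≈ 6.63×10⁻²⁷ kg

Combine |q|V = ½mv² and r = mv/(|q|B): eliminate v to get m = qB²r²/(2V).
m = (1.602×10⁻¹⁹)(0.313)²(0.0580)²/(2·3980) ≈ 6.63×10⁻²⁷ kg.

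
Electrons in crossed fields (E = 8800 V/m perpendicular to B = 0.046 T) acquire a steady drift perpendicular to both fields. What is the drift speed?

v_d ≈ 1.9×10⁵ m/s

The steady drift has the magnetic force balancing the electric force, so v_d = E/B.
v_d = 8800/0.046 = 1.9×10⁵ m/s.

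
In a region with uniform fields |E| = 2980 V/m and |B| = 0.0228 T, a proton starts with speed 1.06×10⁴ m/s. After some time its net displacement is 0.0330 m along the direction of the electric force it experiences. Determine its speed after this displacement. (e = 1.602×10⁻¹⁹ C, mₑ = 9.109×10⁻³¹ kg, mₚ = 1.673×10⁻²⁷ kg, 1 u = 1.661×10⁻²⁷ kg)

v_f ≈ 1.38×10⁵ m/s

B does no work; ΔKE = |q|E d.
½mv_f² = ½mv₀² + |q|Ed = ½(1.673×10⁻²⁷)(1.06×10⁴)² + (1.602×10⁻¹⁹)(2980)(0.0330) ≈ 9.399×10⁻²⁰ J + 1.575×10⁻¹⁷ J ≈ 1.585×10⁻¹⁷ J.
v_f = √(2·1.585×10⁻¹⁷/1.673×10⁻²⁷) ≈ 1.38×10⁵ m/s.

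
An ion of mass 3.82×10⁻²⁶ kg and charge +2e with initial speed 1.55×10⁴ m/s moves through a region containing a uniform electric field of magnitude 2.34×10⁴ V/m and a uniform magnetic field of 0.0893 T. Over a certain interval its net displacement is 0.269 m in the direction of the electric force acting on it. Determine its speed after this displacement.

v_f ≈ 3.25×10⁵ m/s

B does no work; ΔKE = |q|E d.
½mv_f² = ½mv₀² + |q|Ed = ½(3.82×10⁻²⁶)(1.55×10⁴)² + (3.204×10⁻¹⁹)(2.34×10⁴)(0.269) ≈ 4.589×10⁻¹⁸ J + 2.017×10⁻¹⁵ J ≈ 2.021×10⁻¹⁵ J.
v_f = √(2·2.021×10⁻¹⁵/3.82×10⁻²⁶) ≈ 3.25×10⁵ m/s.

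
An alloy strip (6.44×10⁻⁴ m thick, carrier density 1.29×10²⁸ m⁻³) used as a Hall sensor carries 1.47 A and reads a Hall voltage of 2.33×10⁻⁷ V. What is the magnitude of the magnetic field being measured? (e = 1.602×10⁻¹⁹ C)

B ≈ 0.211 T

From V_H = IB/(n e t), B = V_H n e t / I.
B = (2.33×10⁻⁷)(1.29×10²⁸)(1.602×10⁻¹⁹)(6.44×10⁻⁴)/1.47 ≈ 0.211 T.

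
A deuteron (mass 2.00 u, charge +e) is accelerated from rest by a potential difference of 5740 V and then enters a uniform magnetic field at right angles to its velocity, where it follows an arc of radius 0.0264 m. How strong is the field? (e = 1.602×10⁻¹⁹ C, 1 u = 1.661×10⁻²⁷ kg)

B ≈ 0.584 T

v = √(2|q|V/m) = √(2·1.602×10⁻¹⁹·5740/3.322×10⁻²⁷) ≈ 7.441×10⁵ m/s.
B = mv/(|q|r) = (3.322×10⁻²⁷)(7.441×10⁵)/((1.602×10⁻¹⁹)(0.0264)) ≈ 0.584 T.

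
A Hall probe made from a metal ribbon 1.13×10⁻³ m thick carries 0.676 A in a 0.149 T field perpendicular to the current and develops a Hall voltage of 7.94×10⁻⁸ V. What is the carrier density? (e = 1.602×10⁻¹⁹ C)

n ≈ 7.01×10²⁷ m⁻³

From V_H = IB/(n e t), n = IB/(V_H e t).
n = (0.676)(0.149)/((7.94×10⁻⁸)(1.602×10⁻¹⁹)(1.13×10⁻³)) ≈ 7.01×10²⁷ m⁻³.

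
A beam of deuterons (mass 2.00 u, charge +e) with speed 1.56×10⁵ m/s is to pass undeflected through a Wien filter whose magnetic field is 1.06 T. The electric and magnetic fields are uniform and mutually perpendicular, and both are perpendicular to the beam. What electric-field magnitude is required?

E = 1.65×10⁵ V/m

For straight-line motion qE = qvB, so E = vB.
E = 1.56×10⁵ × 1.06 = 1.65×10⁵ V/m.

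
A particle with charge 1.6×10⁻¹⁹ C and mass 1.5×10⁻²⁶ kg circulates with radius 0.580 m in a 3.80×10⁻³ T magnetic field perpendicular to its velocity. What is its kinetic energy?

KE ≈ 25.9 eV

v = |q|Br/m, then KE = ½mv² = (qBr)²/(2m).
v = (1.6×10⁻¹⁹)(3.80×10⁻³)(0.580)/1.5×10⁻²⁶ ≈ 2.351×10⁴ m/s.
KE = ½(1.5×10⁻²⁶)(2.351×10⁴)² ≈ 4.15×10⁻¹⁸ J = 25.9 eV.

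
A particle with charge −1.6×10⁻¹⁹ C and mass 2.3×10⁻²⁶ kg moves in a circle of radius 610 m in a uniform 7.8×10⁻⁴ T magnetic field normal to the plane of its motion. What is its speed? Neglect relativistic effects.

v ≈ 3.3×10⁶ m/s

From |q|vB = mv²/r, v = |q|Br/m.
v = (1.6×10⁻¹⁹)(7.8×10⁻⁴)(610)/2.3×10⁻²⁶ ≈ 3.3×10⁶ m/s.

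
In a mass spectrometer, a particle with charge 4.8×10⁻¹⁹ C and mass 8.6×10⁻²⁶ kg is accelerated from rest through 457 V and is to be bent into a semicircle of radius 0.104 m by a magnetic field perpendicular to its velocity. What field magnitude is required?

B ≈ 0.123 T

v = √(2|q|V/m) = √(2·4.8×10⁻¹⁹·457/8.6×10⁻²⁶) ≈ 7.142×10⁴ m/s.
B = mv/(|q|r) = (8.6×10⁻²⁶)(7.142×10⁴)/((4.8×10⁻¹⁹)(0.104)) ≈ 0.123 T.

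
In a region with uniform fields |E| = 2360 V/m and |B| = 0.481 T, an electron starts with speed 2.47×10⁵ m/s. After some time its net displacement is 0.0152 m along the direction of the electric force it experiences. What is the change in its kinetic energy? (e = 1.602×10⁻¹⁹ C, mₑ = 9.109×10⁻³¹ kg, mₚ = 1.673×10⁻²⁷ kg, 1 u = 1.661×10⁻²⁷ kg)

ΔKE ≈ 5.75×10⁻¹⁸ J

The magnetic force is always ⟂ v and does no work; only the electric force changes KE.
ΔKE = F_E · d = |q|E d = (1.602×10⁻¹⁹)(2360)(0.0152) ≈ 5.75×10⁻¹⁸ J.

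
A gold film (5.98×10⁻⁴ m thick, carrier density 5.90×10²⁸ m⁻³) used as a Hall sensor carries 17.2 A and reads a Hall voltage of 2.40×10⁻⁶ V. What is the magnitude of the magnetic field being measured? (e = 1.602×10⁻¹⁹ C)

From V_H = IB/(n e t), B = V_H n e t / I.
B = (2.40×10⁻⁶)(5.90×10²⁸)(1.602×10⁻¹⁹)(5.98×10⁻⁴)/17.2 ≈ 0.789 T.

B ≈ 0.789 T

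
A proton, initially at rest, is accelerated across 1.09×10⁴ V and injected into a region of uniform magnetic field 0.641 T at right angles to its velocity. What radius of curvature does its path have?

Acceleration: |q|V = ½mv² ⇒ v = √(2|q|V/m) = √(2·1.602×10⁻¹⁹·1.09×10⁴/1.673×10⁻²⁷) ≈ 1.445×10⁶ m/s.
In the field: r = mv/(|q|B) = (1.673×10⁻²⁷)(1.445×10⁶)/((1.602×10⁻¹⁹)(0.641)) ≈ 0.0235 m.

r ≈ 0.0235 m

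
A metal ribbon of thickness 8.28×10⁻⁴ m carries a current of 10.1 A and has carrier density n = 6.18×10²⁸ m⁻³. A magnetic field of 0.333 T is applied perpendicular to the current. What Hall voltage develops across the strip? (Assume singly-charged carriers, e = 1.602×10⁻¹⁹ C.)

V_H ≈ 4.10×10⁻⁷ V

V_H = IB/(n e t).
V_H = (10.1)(0.333)/((6.18×10²⁸)(1.602×10⁻¹⁹)(8.28×10⁻⁴)) ≈ 4.10×10⁻⁷ V.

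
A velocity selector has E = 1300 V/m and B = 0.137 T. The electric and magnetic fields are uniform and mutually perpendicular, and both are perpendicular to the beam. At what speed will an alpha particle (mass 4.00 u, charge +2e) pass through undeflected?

Zero net Lorentz force requires |qE| = |q v×B|, i.e. E = vB.
v = E/B = 1300/0.137 = 9490 m/s.

v = 9490 m/s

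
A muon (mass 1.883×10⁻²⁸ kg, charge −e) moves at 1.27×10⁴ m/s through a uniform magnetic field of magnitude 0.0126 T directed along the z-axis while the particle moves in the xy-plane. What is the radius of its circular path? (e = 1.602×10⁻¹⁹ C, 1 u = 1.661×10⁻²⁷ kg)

The magnetic force provides the centripetal force: |q|vB = mv²/r.
r = mv/(|q|B) = (1.883×10⁻²⁸)(1.27×10⁴)/((1.602×10⁻¹⁹)(0.0126)) ≈ 1.18×10⁻³ m.

r ≈ 1.18×10⁻³ m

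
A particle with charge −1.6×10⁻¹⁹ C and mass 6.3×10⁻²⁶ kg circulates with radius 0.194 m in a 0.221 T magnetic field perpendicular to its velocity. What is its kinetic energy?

v = |q|Br/m, then KE = ½mv² = (qBr)²/(2m).
v = (1.6×10⁻¹⁹)(0.221)(0.194)/6.3×10⁻²⁶ ≈ 1.089×10⁵ m/s.
KE = ½(6.3×10⁻²⁶)(1.089×10⁵)² ≈ 3.73×10⁻¹⁶ J.

KE ≈ 3.73×10⁻¹⁶ J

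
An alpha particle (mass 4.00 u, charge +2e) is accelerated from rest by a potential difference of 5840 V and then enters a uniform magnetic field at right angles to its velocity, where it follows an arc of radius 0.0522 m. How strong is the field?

B ≈ 0.298 T

v = √(2|q|V/m) = √(2·3.204×10⁻¹⁹·5840/6.644×10⁻²⁷) ≈ 7.505×10⁵ m/s.
B = mv/(|q|r) = (6.644×10⁻²⁷)(7.505×10⁵)/((3.204×10⁻¹⁹)(0.0522)) ≈ 0.298 T.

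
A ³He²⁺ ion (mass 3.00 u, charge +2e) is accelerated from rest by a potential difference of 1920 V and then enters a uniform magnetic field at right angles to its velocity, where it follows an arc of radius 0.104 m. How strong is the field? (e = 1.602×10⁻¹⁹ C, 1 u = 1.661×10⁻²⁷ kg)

v = √(2|q|V/m) = √(2·3.204×10⁻¹⁹·1920/4.983×10⁻²⁷) ≈ 4.969×10⁵ m/s.
B = mv/(|q|r) = (4.983×10⁻²⁷)(4.969×10⁵)/((3.204×10⁻¹⁹)(0.104)) ≈ 0.0743 T.

B ≈ 0.0743 T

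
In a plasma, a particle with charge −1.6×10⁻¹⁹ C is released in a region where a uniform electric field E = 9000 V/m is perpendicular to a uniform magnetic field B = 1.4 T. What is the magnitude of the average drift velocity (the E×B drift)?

v_d ≈ 6400 m/s

The steady drift has the magnetic force balancing the electric force, so v_d = E/B.
v_d = 9000/1.4 = 6400 m/s.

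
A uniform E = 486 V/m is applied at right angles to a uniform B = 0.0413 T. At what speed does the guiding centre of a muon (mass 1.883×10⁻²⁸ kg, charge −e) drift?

v_d ≈ 1.18×10⁴ m/s

In crossed fields the guiding centre drifts at v_d = |E×B|/B² = E/B, independent of charge and mass.
v_d = 486/0.0413 = 1.18×10⁴ m/s.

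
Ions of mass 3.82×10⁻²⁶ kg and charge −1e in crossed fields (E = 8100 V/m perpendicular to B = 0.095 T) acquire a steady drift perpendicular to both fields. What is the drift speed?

The steady drift has the magnetic force balancing the electric force, so v_d = E/B.
v_d = 8100/0.095 = 8.5×10⁴ m/s.

v_d ≈ 8.5×10⁴ m/s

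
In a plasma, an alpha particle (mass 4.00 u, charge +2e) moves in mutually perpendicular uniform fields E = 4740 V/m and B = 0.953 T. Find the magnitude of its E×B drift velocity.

v_d ≈ 4970 m/s

The E×B drift speed is v_d = E/B.
v_d = 4740/0.953 = 4970 m/s.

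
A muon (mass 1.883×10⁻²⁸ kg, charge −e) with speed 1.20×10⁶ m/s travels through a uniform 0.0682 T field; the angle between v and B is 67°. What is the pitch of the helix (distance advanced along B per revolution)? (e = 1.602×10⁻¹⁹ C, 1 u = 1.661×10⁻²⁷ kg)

p ≈ 0.0508 m

v∥ = v cosθ = 1.20×10⁶·cos67° ≈ 4.689×10⁵ m/s.
T = 2πm/(|q|B) = 2π(1.883×10⁻²⁸)/((1.602×10⁻¹⁹)(0.0682)) ≈ 1.083×10⁻⁷ s.
pitch = v∥ T = (4.689×10⁵)(1.083×10⁻⁷) ≈ 0.0508 m.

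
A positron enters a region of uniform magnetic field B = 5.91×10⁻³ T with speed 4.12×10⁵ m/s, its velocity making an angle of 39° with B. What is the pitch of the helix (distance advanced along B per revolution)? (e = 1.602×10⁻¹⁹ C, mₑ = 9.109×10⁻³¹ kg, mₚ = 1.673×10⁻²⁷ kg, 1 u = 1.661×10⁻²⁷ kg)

p ≈ 1.94×10⁻³ m

v∥ = v cosθ = 4.12×10⁵·cos39° ≈ 3.202×10⁵ m/s.
T = 2πm/(|q|B) = 2π(9.109×10⁻³¹)/((1.602×10⁻¹⁹)(5.91×10⁻³)) ≈ 6.045×10⁻⁹ s.
pitch = v∥ T = (3.202×10⁵)(6.045×10⁻⁹) ≈ 1.94×10⁻³ m.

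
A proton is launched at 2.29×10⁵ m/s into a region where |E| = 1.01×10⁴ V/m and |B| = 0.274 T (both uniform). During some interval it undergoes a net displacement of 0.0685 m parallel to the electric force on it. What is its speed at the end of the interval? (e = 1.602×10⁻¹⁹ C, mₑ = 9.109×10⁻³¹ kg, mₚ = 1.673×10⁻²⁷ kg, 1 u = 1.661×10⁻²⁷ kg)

v_f ≈ 4.30×10⁵ m/s

B does no work; ΔKE = |q|E d.
½mv_f² = ½mv₀² + |q|Ed = ½(1.673×10⁻²⁷)(2.29×10⁵)² + (1.602×10⁻¹⁹)(1.01×10⁴)(0.0685) ≈ 4.387×10⁻¹⁷ J + 1.108×10⁻¹⁶ J ≈ 1.547×10⁻¹⁶ J.
v_f = √(2·1.547×10⁻¹⁶/1.673×10⁻²⁷) ≈ 4.30×10⁵ m/s.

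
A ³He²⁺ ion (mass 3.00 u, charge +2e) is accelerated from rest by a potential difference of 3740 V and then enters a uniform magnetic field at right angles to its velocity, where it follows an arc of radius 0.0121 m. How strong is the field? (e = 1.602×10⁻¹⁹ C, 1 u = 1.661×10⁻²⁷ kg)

B ≈ 0.891 T

v = √(2|q|V/m) = √(2·3.204×10⁻¹⁹·3740/4.983×10⁻²⁷) ≈ 6.935×10⁵ m/s.
B = mv/(|q|r) = (4.983×10⁻²⁷)(6.935×10⁵)/((3.204×10⁻¹⁹)(0.0121)) ≈ 0.891 T.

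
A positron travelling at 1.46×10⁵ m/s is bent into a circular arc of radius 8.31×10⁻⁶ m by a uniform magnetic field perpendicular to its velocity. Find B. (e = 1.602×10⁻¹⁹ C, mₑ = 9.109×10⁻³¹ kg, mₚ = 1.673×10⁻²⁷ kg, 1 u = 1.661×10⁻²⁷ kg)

B ≈ 0.0999 T

From |q|vB = mv²/r, B = mv/(|q|r).
B = (9.109×10⁻³¹)(1.46×10⁵)/((1.602×10⁻¹⁹)(8.31×10⁻⁶)) ≈ 0.0999 T.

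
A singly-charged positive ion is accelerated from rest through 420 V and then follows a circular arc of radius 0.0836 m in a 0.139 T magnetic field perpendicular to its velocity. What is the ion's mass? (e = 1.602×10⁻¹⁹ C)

m ≈ 2.58×10⁻²⁶ kg

Combine |q|V = ½mv² and r = mv/(|q|B): eliminate v to get m = qB²r²/(2V).
m = (1.602×10⁻¹⁹)(0.139)²(0.0836)²/(2·420) ≈ 2.58×10⁻²⁶ kg.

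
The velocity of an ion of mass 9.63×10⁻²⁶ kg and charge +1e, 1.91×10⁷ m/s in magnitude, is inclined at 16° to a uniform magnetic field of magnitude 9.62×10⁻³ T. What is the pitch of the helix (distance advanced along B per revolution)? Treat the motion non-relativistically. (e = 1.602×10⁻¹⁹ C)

p ≈ 7210 m

v∥ = v cosθ = 1.91×10⁷·cos16° ≈ 1.836×10⁷ m/s.
T = 2πm/(|q|B) = 2π(9.63×10⁻²⁶)/((1.602×10⁻¹⁹)(9.62×10⁻³)) ≈ 3.926×10⁻⁴ s.
pitch = v∥ T = (1.836×10⁷)(3.926×10⁻⁴) ≈ 7210 m.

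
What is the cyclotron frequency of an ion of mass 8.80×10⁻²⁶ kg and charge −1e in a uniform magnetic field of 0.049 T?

f = |q|B/(2πm).
f = (1.602×10⁻¹⁹)(0.049)/(2π·8.80×10⁻²⁶) ≈ 1.4×10⁴ Hz.

f ≈ 1.4×10⁴ Hz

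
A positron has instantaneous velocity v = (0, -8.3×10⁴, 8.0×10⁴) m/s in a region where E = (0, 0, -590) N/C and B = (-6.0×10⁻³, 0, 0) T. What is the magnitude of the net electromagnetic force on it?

|F| ≈ 1.91×10⁻¹⁶ N

v×B = (0, -480, -498) N/C.
E + v×B = (0, -480, -1090) N/C.
F = q(E + v×B) = (1.602×10⁻¹⁹ C)·(0, -480, -1090) = (0, -7.69×10⁻¹⁷, -1.74×10⁻¹⁶) N.
|F| = 1.91×10⁻¹⁶ N.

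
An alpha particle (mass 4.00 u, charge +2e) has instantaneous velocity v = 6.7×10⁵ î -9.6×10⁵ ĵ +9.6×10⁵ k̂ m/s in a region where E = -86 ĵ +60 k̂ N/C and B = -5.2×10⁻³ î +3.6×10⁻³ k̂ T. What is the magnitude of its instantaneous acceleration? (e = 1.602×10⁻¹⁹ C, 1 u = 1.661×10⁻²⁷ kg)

|a| ≈ 4.63×10¹¹ m/s²

v×B = (-3460, -7400, -4990) N/C.
E + v×B = (-3460, -7490, -4930) N/C.
F = q(E + v×B) = (3.204×10⁻¹⁹ C)·(-3460, -7490, -4930) = (-1.11×10⁻¹⁵, -2.40×10⁻¹⁵, -1.58×10⁻¹⁵) N.
|a| = |F|/m = 3.079×10⁻¹⁵/6.644×10⁻²⁷ ≈ 4.63×10¹¹ m/s².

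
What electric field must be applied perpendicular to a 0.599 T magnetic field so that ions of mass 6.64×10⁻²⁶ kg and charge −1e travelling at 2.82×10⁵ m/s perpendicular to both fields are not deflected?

E = 1.69×10⁵ V/m

For straight-line motion qE = qvB, so E = vB.
E = 2.82×10⁵ × 0.599 = 1.69×10⁵ V/m.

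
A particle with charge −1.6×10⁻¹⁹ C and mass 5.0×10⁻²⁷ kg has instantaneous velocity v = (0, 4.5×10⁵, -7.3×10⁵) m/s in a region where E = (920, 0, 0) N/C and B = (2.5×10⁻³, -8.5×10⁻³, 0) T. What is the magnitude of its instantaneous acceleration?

|a| ≈ 1.83×10¹¹ m/s²

v×B = (-6200, -1820, -1120) N/C.
E + v×B = (-5280, -1820, -1120) N/C.
F = q(E + v×B) = (−1.6×10⁻¹⁹ C)·(-5280, -1820, -1120) = (8.46×10⁻¹⁶, 2.92×10⁻¹⁶, 1.80×10⁻¹⁶) N.
|a| = |F|/m = 9.125×10⁻¹⁶/5.0×10⁻²⁷ ≈ 1.83×10¹¹ m/s².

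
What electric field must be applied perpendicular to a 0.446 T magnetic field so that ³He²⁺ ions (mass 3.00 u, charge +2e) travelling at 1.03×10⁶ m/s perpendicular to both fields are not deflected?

For straight-line motion qE = qvB, so E = vB.
E = 1.03×10⁶ × 0.446 = 4.59×10⁵ V/m.

E = 4.59×10⁵ V/m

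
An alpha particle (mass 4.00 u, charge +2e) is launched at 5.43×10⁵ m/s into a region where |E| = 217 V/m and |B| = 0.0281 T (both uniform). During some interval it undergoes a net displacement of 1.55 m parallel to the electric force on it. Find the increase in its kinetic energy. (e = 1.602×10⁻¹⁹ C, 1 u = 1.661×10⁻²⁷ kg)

The magnetic force is always ⟂ v and does no work; only the electric force changes KE.
ΔKE = F_E · d = |q|E d = (3.204×10⁻¹⁹)(217)(1.55) ≈ 1.08×10⁻¹⁶ J.

ΔKE ≈ 1.08×10⁻¹⁶ J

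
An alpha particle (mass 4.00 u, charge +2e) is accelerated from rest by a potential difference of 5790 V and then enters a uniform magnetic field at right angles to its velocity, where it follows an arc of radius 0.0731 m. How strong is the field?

B ≈ 0.212 T

v = √(2|q|V/m) = √(2·3.204×10⁻¹⁹·5790/6.644×10⁻²⁷) ≈ 7.473×10⁵ m/s.
B = mv/(|q|r) = (6.644×10⁻²⁷)(7.473×10⁵)/((3.204×10⁻¹⁹)(0.0731)) ≈ 0.212 T.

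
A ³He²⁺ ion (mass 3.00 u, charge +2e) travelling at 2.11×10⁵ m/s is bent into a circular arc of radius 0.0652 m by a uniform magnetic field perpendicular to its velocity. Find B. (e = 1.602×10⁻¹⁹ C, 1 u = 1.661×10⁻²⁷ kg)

From |q|vB = mv²/r, B = mv/(|q|r).
B = (4.983×10⁻²⁷)(2.11×10⁵)/((3.204×10⁻¹⁹)(0.0652)) ≈ 0.0503 T.

B ≈ 0.0503 T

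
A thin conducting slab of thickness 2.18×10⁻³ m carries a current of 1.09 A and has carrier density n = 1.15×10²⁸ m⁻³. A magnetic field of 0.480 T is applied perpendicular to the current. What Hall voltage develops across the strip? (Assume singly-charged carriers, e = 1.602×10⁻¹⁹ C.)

V_H = IB/(n e t).
V_H = (1.09)(0.480)/((1.15×10²⁸)(1.602×10⁻¹⁹)(2.18×10⁻³)) ≈ 1.30×10⁻⁷ V.

V_H ≈ 1.30×10⁻⁷ V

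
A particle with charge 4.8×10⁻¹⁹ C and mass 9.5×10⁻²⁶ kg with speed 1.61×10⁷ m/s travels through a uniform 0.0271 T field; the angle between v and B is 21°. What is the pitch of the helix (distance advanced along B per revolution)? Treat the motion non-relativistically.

p ≈ 690 m

v∥ = v cosθ = 1.61×10⁷·cos21° ≈ 1.503×10⁷ m/s.
T = 2πm/(|q|B) = 2π(9.5×10⁻²⁶)/((4.8×10⁻¹⁹)(0.0271)) ≈ 4.589×10⁻⁵ s.
pitch = v∥ T = (1.503×10⁷)(4.589×10⁻⁵) ≈ 690 m.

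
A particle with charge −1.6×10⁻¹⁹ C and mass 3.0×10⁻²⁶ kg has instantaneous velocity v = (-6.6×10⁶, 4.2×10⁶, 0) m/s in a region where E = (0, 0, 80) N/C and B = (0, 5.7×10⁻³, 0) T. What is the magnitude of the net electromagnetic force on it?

|F| ≈ 6.01×10⁻¹⁵ N

v×B = (0, 0, -3.76×10⁴) N/C.
E + v×B = (0, 0, -3.75×10⁴) N/C.
F = q(E + v×B) = (−1.6×10⁻¹⁹ C)·(0, 0, -3.75×10⁴) = (0, 0, 6.01×10⁻¹⁵) N.
|F| = 6.01×10⁻¹⁵ N.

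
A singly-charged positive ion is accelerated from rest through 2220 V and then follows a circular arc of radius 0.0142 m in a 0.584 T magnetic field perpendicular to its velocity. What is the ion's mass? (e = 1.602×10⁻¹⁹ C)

m ≈ 2.48×10⁻²⁷ kg

Combine |q|V = ½mv² and r = mv/(|q|B): eliminate v to get m = qB²r²/(2V).
m = (1.602×10⁻¹⁹)(0.584)²(0.0142)²/(2·2220) ≈ 2.48×10⁻²⁷ kg.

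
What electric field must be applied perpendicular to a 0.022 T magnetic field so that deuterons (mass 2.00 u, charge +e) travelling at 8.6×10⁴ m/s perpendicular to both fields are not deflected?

E = 1900 V/m

For straight-line motion qE = qvB, so E = vB.
E = 8.6×10⁴ × 0.022 = 1900 V/m.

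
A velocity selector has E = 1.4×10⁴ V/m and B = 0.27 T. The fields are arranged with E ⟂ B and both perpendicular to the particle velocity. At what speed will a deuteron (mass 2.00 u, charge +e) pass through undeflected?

For undeflected motion the electric and magnetic forces balance: qE = qvB.
v = E/B = 1.4×10⁴/0.27 = 5.2×10⁴ m/s.

v = 5.2×10⁴ m/s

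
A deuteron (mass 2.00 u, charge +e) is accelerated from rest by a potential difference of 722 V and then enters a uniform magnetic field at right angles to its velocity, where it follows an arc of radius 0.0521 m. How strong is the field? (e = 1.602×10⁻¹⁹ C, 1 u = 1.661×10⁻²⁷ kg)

B ≈ 0.105 T

v = √(2|q|V/m) = √(2·1.602×10⁻¹⁹·722/3.322×10⁻²⁷) ≈ 2.639×10⁵ m/s.
B = mv/(|q|r) = (3.322×10⁻²⁷)(2.639×10⁵)/((1.602×10⁻¹⁹)(0.0521)) ≈ 0.105 T.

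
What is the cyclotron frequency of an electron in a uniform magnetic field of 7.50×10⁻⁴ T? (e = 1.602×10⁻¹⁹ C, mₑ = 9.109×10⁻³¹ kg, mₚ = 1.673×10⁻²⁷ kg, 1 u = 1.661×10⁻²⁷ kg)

f = |q|B/(2πm).
f = (1.602×10⁻¹⁹)(7.50×10⁻⁴)/(2π·9.109×10⁻³¹) ≈ 2.10×10⁷ Hz.

f ≈ 2.10×10⁷ Hz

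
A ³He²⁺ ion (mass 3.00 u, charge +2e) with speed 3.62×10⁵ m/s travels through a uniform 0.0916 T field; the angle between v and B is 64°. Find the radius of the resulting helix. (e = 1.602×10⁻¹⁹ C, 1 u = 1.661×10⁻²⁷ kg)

r ≈ 0.0552 m

v⊥ = v sinθ = 3.62×10⁵·sin64° ≈ 3.254×10⁵ m/s.
r = m v⊥/(|q|B) = (4.983×10⁻²⁷)(3.254×10⁵)/((3.204×10⁻¹⁹)(0.0916)) ≈ 0.0552 m.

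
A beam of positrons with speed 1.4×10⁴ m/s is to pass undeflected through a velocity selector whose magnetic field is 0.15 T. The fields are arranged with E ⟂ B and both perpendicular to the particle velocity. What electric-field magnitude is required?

For straight-line motion qE = qvB, so E = vB.
E = 1.4×10⁴ × 0.15 = 2100 V/m.

E = 2100 V/m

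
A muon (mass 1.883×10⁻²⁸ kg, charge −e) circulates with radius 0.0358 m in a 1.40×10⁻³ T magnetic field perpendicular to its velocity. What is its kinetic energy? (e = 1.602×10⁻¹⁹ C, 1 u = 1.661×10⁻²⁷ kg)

KE ≈ 1.07 eV

v = |q|Br/m, then KE = ½mv² = (qBr)²/(2m).
v = (1.602×10⁻¹⁹)(1.40×10⁻³)(0.0358)/1.883×10⁻²⁸ ≈ 4.264×10⁴ m/s.
KE = ½(1.883×10⁻²⁸)(4.264×10⁴)² ≈ 1.71×10⁻¹⁹ J = 1.07 eV.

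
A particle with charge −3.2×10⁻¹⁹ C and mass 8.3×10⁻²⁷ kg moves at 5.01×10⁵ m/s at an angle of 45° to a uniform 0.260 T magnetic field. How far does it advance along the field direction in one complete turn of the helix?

v∥ = v cosθ = 5.01×10⁵·cos45° ≈ 3.543×10⁵ m/s.
T = 2πm/(|q|B) = 2π(8.3×10⁻²⁷)/((3.2×10⁻¹⁹)(0.260)) ≈ 6.268×10⁻⁷ s.
pitch = v∥ T = (3.543×10⁵)(6.268×10⁻⁷) ≈ 0.222 m.

p ≈ 0.222 m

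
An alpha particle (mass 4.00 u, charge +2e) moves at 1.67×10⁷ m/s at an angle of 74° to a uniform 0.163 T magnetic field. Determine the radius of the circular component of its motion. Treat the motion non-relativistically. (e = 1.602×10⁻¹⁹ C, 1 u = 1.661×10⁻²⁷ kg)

v⊥ = v sinθ = 1.67×10⁷·sin74° ≈ 1.605×10⁷ m/s.
r = m v⊥/(|q|B) = (6.644×10⁻²⁷)(1.605×10⁷)/((3.204×10⁻¹⁹)(0.163)) ≈ 2.04 m.

r ≈ 2.04 m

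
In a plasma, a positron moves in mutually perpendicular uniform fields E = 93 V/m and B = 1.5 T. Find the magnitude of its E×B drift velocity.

The steady drift has the magnetic force balancing the electric force, so v_d = E/B.
v_d = 93/1.5 = 62 m/s.

v_d ≈ 62 m/s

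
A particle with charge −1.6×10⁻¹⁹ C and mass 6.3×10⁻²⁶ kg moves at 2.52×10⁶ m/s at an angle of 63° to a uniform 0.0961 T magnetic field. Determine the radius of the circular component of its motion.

r ≈ 9.20 m

v⊥ = v sinθ = 2.52×10⁶·sin63° ≈ 2.245×10⁶ m/s.
r = m v⊥/(|q|B) = (6.3×10⁻²⁶)(2.245×10⁶)/((1.6×10⁻¹⁹)(0.0961)) ≈ 9.20 m.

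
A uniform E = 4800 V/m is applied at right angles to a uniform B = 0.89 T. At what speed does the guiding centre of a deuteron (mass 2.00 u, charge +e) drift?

The steady drift has the magnetic force balancing the electric force, so v_d = E/B.
v_d = 4800/0.89 = 5400 m/s.

v_d ≈ 5400 m/s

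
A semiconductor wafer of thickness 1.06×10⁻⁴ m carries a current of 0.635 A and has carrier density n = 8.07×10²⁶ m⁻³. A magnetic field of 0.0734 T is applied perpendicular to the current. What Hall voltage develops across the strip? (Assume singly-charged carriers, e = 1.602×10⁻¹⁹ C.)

V_H = IB/(n e t).
V_H = (0.635)(0.0734)/((8.07×10²⁶)(1.602×10⁻¹⁹)(1.06×10⁻⁴)) ≈ 3.40×10⁻⁶ V.

V_H ≈ 3.40×10⁻⁶ V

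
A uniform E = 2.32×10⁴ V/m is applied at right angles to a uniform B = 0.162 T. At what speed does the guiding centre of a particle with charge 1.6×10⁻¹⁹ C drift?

The E×B drift speed is v_d = E/B.
v_d = 2.32×10⁴/0.162 = 1.43×10⁵ m/s.

v_d ≈ 1.43×10⁵ m/s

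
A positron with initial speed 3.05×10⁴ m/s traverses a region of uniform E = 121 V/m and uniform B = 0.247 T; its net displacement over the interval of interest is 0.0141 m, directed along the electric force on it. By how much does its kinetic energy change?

The magnetic force is always ⟂ v and does no work; only the electric force changes KE.
ΔKE = F_E · d = |q|E d = (1.602×10⁻¹⁹)(121)(0.0141) ≈ 2.73×10⁻¹⁹ J.

ΔKE ≈ 2.73×10⁻¹⁹ J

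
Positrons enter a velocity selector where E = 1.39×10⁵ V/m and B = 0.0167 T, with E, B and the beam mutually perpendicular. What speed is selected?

v = 8.32×10⁶ m/s

For undeflected motion the electric and magnetic forces balance: qE = qvB.
v = E/B = 1.39×10⁵/0.0167 = 8.32×10⁶ m/s.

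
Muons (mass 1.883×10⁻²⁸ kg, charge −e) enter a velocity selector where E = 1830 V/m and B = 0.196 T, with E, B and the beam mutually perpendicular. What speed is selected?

For undeflected motion the electric and magnetic forces balance: qE = qvB.
v = E/B = 1830/0.196 = 9340 m/s.
The result is independent of the particle's charge and mass.

v = 9340 m/s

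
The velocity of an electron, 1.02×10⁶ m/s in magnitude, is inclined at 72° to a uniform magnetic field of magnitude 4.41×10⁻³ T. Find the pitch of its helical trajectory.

p ≈ 2.55×10⁻³ m

v∥ = v cosθ = 1.02×10⁶·cos72° ≈ 3.152×10⁵ m/s.
T = 2πm/(|q|B) = 2π(9.109×10⁻³¹)/((1.602×10⁻¹⁹)(4.41×10⁻³)) ≈ 8.101×10⁻⁹ s.
pitch = v∥ T = (3.152×10⁵)(8.101×10⁻⁹) ≈ 2.55×10⁻³ m.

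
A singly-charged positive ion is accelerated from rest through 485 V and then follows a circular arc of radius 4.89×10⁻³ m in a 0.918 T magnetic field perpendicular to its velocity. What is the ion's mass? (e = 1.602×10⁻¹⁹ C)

Combine |q|V = ½mv² and r = mv/(|q|B): eliminate v to get m = qB²r²/(2V).
m = (1.602×10⁻¹⁹)(0.918)²(4.89×10⁻³)²/(2·485) ≈ 3.33×10⁻²⁷ kg.

m ≈ 3.33×10⁻²⁷ kg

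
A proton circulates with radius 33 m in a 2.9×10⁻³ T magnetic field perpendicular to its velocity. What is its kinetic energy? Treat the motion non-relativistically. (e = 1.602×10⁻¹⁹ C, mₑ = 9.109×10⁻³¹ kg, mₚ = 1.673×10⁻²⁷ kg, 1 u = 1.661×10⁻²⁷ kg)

KE ≈ 4.4×10⁵ eV

v = |q|Br/m, then KE = ½mv² = (qBr)²/(2m).
v = (1.602×10⁻¹⁹)(2.9×10⁻³)(33)/1.673×10⁻²⁷ ≈ 9.164×10⁶ m/s.
KE = ½(1.673×10⁻²⁷)(9.164×10⁶)² ≈ 7.0×10⁻¹⁴ J = 4.4×10⁵ eV.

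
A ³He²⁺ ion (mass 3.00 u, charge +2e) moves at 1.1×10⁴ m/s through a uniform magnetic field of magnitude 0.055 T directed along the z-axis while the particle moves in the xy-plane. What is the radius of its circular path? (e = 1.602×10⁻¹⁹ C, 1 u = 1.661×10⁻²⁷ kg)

The magnetic force provides the centripetal force: |q|vB = mv²/r.
r = mv/(|q|B) = (4.983×10⁻²⁷)(1.1×10⁴)/((3.204×10⁻¹⁹)(0.055)) ≈ 3.1×10⁻³ m.

r ≈ 3.1×10⁻³ m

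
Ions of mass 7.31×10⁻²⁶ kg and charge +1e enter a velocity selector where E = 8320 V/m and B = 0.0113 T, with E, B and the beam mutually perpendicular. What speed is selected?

v = 7.36×10⁵ m/s

Straight-line motion ⇒ electric and magnetic forces cancel, so E = vB.
v = E/B = 8320/0.0113 = 7.36×10⁵ m/s.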